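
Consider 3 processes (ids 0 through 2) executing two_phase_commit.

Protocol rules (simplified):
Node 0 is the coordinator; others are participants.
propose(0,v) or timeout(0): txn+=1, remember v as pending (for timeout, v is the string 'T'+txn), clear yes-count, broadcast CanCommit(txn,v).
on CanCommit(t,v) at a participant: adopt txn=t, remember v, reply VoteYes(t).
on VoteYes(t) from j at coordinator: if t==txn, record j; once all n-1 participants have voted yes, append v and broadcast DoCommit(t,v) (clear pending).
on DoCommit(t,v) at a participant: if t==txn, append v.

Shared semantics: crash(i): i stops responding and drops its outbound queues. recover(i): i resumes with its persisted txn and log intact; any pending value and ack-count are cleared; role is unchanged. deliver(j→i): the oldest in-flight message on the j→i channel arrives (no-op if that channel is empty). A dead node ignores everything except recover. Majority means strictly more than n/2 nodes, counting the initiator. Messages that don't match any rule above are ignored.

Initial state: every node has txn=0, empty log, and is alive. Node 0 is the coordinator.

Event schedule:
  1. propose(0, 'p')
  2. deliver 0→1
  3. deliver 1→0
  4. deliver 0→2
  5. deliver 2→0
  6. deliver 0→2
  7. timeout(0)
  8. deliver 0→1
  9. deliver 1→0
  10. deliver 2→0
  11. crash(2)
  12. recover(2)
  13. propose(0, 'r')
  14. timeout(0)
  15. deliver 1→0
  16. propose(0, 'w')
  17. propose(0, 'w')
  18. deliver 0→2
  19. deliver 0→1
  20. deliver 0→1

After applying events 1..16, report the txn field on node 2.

[1] propose(0,'p') → N0(coor t1 [-])
[2] deliver 0→1 → N1(part t1 [-])
[3] deliver 1→0 → ∅
[4] deliver 0→2 → N2(part t1 [-])
[5] deliver 2→0 → N0(coor t1 [p])
[6] deliver 0→2 → N2(part t1 [p])
[7] timeout(0) → N0(coor t2 [p])
[8] deliver 0→1 → N1(part t1 [p])
[9] deliver 1→0 → ∅
[10] deliver 2→0 → ∅
[11] crash(2) → N2(✗part t1 [p])
[12] recover(2) → N2(part t1 [p])
[13] propose(0,'r') → N0(coor t3 [p])
[14] timeout(0) → N0(coor t4 [p])
[15] deliver 1→0 → ∅
[16] propose(0,'w') → N0(coor t5 [p])

1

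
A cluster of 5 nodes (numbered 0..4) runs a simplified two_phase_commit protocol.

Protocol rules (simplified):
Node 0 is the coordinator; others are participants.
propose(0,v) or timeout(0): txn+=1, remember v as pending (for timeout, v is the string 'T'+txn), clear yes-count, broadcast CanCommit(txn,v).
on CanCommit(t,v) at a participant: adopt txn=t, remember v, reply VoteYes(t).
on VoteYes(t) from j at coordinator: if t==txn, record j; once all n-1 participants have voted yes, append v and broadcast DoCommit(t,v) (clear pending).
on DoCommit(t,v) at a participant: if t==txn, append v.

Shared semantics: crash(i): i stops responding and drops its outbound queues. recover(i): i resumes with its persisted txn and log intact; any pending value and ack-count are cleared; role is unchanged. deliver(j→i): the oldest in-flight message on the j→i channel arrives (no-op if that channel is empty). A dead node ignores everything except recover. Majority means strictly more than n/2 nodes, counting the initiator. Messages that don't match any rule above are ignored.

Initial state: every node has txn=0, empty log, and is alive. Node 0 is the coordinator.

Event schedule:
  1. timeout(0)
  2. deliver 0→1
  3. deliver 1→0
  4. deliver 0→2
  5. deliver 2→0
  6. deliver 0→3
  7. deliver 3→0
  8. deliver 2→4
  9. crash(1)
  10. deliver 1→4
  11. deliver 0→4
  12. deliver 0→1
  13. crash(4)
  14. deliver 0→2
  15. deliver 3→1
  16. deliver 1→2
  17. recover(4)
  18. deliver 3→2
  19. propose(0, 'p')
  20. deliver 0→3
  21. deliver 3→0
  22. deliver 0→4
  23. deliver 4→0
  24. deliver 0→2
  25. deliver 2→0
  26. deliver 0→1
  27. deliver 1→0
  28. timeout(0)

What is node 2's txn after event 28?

2

e1 timeout(0): 0[coor,t=1,-]
e2 deliver 0→1: 1[part,t=1,-]
e3 deliver 1→0: ·
e4 deliver 0→2: 2[part,t=1,-]
e5 deliver 2→0: ·
e6 deliver 0→3: 3[part,t=1,-]
e7 deliver 3→0: ·
e8 deliver 2→4: ·
e9 crash(1): 1[✗part,t=1,-]
e10 deliver 1→4: ·
e11 deliver 0→4: 4[part,t=1,-]
e12 deliver 0→1: ·
e13 crash(4): 4[✗part,t=1,-]
e14 deliver 0→2: ·
e15 deliver 3→1: ·
e16 deliver 1→2: ·
e17 recover(4): 4[part,t=1,-]
e18 deliver 3→2: ·
e19 propose(0,'p'): 0[coor,t=2,-]
e20 deliver 0→3: 3[part,t=2,-]
e21 deliver 3→0: ·
e22 deliver 0→4: 4[part,t=2,-]
e23 deliver 4→0: ·
e24 deliver 0→2: 2[part,t=2,-]
e25 deliver 2→0: ·
e26 deliver 0→1: ·
e27 deliver 1→0: ·
e28 timeout(0): 0[coor,t=3,-]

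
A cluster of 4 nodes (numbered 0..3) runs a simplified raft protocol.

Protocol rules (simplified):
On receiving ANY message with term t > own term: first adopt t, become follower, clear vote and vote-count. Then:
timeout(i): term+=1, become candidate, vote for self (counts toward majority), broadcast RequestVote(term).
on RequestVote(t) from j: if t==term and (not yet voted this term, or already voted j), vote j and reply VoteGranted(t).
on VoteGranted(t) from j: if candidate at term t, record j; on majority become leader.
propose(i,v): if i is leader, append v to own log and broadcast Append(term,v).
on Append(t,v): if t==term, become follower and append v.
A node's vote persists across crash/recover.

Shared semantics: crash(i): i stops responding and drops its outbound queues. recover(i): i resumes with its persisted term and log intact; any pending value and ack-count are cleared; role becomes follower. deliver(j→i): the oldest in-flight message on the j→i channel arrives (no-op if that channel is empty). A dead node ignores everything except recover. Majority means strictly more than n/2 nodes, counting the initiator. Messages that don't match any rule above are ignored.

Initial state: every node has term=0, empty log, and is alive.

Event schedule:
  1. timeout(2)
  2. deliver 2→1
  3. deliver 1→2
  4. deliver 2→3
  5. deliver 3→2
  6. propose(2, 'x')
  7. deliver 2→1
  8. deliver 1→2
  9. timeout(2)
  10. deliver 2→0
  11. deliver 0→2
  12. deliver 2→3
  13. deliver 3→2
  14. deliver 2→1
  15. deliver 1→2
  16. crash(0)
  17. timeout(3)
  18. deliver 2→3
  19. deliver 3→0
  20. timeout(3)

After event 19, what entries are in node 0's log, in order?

[1] timeout(2) → N2(cand t1 [-])
[2] deliver 2→1 → N1(foll t1 [-])
[3] deliver 1→2 → ∅
[4] deliver 2→3 → N3(foll t1 [-])
[5] deliver 3→2 → N2(lead t1 [-])
[6] propose(2,'x') → N2(lead t1 [x])
[7] deliver 2→1 → N1(foll t1 [x])
[8] deliver 1→2 → ∅
[9] timeout(2) → N2(cand t2 [x])
[10] deliver 2→0 → N0(foll t1 [-])
[11] deliver 0→2 → ∅
[12] deliver 2→3 → N3(foll t1 [x])
[13] deliver 3→2 → ∅
[14] deliver 2→1 → N1(foll t2 [x])
[15] deliver 1→2 → ∅
[16] crash(0) → N0(✗foll t1 [-])
[17] timeout(3) → N3(cand t2 [x])
[18] deliver 2→3 → ∅
[19] deliver 3→0 → ∅

empty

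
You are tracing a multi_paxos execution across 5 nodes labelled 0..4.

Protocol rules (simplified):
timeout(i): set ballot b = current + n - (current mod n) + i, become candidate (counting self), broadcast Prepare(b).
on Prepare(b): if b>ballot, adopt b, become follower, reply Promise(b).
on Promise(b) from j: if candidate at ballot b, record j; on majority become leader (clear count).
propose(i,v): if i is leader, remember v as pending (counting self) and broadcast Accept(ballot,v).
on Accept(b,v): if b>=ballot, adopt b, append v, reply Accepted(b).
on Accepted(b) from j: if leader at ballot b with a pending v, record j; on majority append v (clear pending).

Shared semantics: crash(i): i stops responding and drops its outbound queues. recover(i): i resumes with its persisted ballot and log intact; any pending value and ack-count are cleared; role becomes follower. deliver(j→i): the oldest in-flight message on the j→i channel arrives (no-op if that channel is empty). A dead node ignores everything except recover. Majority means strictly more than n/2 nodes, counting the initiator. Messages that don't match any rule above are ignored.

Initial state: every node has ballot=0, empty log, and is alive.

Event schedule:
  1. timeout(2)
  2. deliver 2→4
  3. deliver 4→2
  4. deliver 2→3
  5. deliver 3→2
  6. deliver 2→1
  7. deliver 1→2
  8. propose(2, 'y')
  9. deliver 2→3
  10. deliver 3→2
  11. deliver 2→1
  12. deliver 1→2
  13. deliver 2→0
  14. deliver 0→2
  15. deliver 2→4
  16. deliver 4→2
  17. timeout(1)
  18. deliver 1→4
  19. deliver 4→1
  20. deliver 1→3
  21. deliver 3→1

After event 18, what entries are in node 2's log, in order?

1. timeout(2):  <2:cand b7 ->
2. deliver 2→4:  <4:foll b7 ->
3. deliver 4→2:  nop
4. deliver 2→3:  <3:foll b7 ->
5. deliver 3→2:  <2:lead b7 ->
6. deliver 2→1:  <1:foll b7 ->
7. deliver 1→2:  nop
8. propose(2,'y'):  nop
9. deliver 2→3:  <3:foll b7 y>
10. deliver 3→2:  nop
11. deliver 2→1:  <1:foll b7 y>
12. deliver 1→2:  <2:lead b7 y>
13. deliver 2→0:  <0:foll b7 ->
14. deliver 0→2:  nop
15. deliver 2→4:  <4:foll b7 y>
16. deliver 4→2:  nop
17. timeout(1):  <1:cand b11 y>
18. deliver 1→4:  <4:foll b11 y>

y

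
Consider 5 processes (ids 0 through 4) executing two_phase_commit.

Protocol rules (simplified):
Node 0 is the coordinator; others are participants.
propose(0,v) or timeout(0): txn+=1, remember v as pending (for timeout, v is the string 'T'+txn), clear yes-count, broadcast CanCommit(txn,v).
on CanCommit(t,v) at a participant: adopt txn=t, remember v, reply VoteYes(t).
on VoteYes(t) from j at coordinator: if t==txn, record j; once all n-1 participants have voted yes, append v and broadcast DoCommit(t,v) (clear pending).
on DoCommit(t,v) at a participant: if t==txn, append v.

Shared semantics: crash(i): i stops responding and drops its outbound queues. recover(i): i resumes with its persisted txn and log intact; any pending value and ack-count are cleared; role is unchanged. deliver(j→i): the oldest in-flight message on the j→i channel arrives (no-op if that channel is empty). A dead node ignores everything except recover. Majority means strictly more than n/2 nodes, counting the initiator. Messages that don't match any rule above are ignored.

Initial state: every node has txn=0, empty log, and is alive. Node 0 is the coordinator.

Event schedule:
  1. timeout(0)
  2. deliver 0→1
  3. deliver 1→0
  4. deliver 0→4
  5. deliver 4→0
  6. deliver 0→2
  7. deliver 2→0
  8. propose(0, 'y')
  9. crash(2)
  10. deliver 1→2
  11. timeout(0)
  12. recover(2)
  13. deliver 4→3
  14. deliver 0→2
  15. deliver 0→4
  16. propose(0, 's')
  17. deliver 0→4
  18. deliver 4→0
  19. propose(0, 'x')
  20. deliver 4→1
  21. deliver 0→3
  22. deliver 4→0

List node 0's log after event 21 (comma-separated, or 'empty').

empty

1. timeout(0):  <0:coor t1 ->
2. deliver 0→1:  <1:part t1 ->
3. deliver 1→0:  nop
4. deliver 0→4:  <4:part t1 ->
5. deliver 4→0:  nop
6. deliver 0→2:  <2:part t1 ->
7. deliver 2→0:  nop
8. propose(0,'y'):  <0:coor t2 ->
9. crash(2):  <2:✗part t1 ->
10. deliver 1→2:  nop
11. timeout(0):  <0:coor t3 ->
12. recover(2):  <2:part t1 ->
13. deliver 4→3:  nop
14. deliver 0→2:  <2:part t2 ->
15. deliver 0→4:  <4:part t2 ->
16. propose(0,'s'):  <0:coor t4 ->
17. deliver 0→4:  <4:part t3 ->
18. deliver 4→0:  nop
19. propose(0,'x'):  <0:coor t5 ->
20. deliver 4→1:  nop
21. deliver 0→3:  <3:part t1 ->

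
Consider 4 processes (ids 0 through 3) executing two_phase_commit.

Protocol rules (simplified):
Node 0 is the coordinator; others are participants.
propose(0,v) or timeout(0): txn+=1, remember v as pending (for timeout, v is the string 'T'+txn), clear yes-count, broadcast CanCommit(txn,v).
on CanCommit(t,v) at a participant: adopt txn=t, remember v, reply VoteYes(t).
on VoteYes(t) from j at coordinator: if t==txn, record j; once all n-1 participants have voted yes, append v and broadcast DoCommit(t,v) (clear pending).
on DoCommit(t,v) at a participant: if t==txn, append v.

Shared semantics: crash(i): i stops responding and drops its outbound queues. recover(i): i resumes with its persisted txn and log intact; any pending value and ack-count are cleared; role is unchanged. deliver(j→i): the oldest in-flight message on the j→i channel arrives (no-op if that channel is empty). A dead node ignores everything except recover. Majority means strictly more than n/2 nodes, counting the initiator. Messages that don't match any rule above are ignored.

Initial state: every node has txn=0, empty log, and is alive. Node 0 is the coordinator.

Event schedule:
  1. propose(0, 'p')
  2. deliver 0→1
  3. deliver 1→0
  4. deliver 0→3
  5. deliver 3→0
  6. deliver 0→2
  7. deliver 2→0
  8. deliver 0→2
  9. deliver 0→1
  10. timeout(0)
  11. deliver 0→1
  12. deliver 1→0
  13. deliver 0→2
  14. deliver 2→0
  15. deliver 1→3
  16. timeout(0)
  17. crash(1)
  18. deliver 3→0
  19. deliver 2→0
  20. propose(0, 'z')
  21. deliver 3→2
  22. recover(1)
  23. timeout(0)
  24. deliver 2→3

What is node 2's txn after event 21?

[1] propose(0,'p') → N0(coor t1 [-])
[2] deliver 0→1 → N1(part t1 [-])
[3] deliver 1→0 → ∅
[4] deliver 0→3 → N3(part t1 [-])
[5] deliver 3→0 → ∅
[6] deliver 0→2 → N2(part t1 [-])
[7] deliver 2→0 → N0(coor t1 [p])
[8] deliver 0→2 → N2(part t1 [p])
[9] deliver 0→1 → N1(part t1 [p])
[10] timeout(0) → N0(coor t2 [p])
[11] deliver 0→1 → N1(part t2 [p])
[12] deliver 1→0 → ∅
[13] deliver 0→2 → N2(part t2 [p])
[14] deliver 2→0 → ∅
[15] deliver 1→3 → ∅
[16] timeout(0) → N0(coor t3 [p])
[17] crash(1) → N1(✗part t2 [p])
[18] deliver 3→0 → ∅
[19] deliver 2→0 → ∅
[20] propose(0,'z') → N0(coor t4 [p])
[21] deliver 3→2 → ∅

2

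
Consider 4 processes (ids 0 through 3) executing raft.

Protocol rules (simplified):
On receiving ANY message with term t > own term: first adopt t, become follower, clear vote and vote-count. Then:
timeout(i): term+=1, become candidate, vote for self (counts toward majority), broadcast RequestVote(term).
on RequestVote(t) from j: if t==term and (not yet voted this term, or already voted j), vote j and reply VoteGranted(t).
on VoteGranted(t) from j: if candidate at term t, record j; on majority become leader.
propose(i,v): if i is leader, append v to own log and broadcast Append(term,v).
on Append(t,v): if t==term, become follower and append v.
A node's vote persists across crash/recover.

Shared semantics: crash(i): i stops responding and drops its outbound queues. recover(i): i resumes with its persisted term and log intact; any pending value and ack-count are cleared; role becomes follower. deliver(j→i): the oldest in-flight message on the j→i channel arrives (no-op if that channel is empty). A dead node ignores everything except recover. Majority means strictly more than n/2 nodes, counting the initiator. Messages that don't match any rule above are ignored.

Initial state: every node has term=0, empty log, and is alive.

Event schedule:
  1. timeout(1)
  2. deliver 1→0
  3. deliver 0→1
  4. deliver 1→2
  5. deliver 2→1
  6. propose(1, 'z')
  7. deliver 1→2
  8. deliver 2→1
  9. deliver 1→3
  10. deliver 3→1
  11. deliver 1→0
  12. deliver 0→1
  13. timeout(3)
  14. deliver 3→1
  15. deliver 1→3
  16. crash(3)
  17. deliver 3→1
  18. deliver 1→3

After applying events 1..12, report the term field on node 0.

step 1 timeout(1): 1={cand,t=1,log=-}
step 2 deliver 1→0: 0={foll,t=1,log=-}
step 3 deliver 0→1: —
step 4 deliver 1→2: 2={foll,t=1,log=-}
step 5 deliver 2→1: 1={lead,t=1,log=-}
step 6 propose(1,'z'): 1={lead,t=1,log=z}
step 7 deliver 1→2: 2={foll,t=1,log=z}
step 8 deliver 2→1: —
step 9 deliver 1→3: 3={foll,t=1,log=-}
step 10 deliver 3→1: —
step 11 deliver 1→0: 0={foll,t=1,log=z}
step 12 deliver 0→1: —

1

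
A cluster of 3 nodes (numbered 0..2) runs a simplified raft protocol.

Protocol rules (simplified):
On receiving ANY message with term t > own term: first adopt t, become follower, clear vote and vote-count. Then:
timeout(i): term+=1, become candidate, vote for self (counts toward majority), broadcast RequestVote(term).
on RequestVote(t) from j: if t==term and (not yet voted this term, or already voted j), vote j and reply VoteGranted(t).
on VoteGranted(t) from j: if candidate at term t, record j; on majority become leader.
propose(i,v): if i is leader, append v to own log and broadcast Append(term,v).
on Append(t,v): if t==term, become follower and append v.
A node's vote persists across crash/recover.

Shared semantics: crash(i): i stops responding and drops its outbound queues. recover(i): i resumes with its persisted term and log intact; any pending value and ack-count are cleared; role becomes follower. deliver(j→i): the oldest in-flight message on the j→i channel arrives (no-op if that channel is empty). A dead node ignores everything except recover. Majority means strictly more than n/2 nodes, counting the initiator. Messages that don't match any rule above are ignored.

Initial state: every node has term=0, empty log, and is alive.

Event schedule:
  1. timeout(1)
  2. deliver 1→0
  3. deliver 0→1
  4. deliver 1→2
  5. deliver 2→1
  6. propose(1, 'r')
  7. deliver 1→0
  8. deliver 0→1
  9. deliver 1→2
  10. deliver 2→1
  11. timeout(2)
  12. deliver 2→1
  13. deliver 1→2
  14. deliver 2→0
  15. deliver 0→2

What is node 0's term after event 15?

step 1 timeout(1): 1={cand,t=1,log=-}
step 2 deliver 1→0: 0={foll,t=1,log=-}
step 3 deliver 0→1: 1={lead,t=1,log=-}
step 4 deliver 1→2: 2={foll,t=1,log=-}
step 5 deliver 2→1: —
step 6 propose(1,'r'): 1={lead,t=1,log=r}
step 7 deliver 1→0: 0={foll,t=1,log=r}
step 8 deliver 0→1: —
step 9 deliver 1→2: 2={foll,t=1,log=r}
step 10 deliver 2→1: —
step 11 timeout(2): 2={cand,t=2,log=r}
step 12 deliver 2→1: 1={foll,t=2,log=r}
step 13 deliver 1→2: 2={lead,t=2,log=r}
step 14 deliver 2→0: 0={foll,t=2,log=r}
step 15 deliver 0→2: —

2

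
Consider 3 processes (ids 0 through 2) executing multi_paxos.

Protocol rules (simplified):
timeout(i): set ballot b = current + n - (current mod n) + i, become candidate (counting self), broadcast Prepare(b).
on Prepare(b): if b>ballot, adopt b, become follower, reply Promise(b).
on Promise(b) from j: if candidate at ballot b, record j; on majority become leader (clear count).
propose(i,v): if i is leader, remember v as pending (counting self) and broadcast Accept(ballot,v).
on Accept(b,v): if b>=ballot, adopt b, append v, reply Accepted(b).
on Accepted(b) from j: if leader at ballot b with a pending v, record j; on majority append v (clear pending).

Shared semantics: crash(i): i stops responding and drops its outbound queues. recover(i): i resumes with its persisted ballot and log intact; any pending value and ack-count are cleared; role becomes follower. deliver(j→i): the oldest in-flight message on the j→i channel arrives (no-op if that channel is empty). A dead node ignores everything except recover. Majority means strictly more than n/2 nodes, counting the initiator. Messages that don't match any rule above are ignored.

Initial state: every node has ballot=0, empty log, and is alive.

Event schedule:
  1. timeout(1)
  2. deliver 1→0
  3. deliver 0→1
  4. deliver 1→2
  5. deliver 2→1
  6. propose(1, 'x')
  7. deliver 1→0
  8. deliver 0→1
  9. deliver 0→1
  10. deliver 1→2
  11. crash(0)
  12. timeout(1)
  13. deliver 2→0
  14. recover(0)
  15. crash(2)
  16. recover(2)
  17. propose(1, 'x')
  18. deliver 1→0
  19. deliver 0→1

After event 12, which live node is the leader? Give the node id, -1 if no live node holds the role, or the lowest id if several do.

[1] timeout(1) → N1(cand b4 [-])
[2] deliver 1→0 → N0(foll b4 [-])
[3] deliver 0→1 → N1(lead b4 [-])
[4] deliver 1→2 → N2(foll b4 [-])
[5] deliver 2→1 → ∅
[6] propose(1,'x') → ∅
[7] deliver 1→0 → N0(foll b4 [x])
[8] deliver 0→1 → N1(lead b4 [x])
[9] deliver 0→1 → ∅
[10] deliver 1→2 → N2(foll b4 [x])
[11] crash(0) → N0(✗foll b4 [x])
[12] timeout(1) → N1(cand b7 [x])

-1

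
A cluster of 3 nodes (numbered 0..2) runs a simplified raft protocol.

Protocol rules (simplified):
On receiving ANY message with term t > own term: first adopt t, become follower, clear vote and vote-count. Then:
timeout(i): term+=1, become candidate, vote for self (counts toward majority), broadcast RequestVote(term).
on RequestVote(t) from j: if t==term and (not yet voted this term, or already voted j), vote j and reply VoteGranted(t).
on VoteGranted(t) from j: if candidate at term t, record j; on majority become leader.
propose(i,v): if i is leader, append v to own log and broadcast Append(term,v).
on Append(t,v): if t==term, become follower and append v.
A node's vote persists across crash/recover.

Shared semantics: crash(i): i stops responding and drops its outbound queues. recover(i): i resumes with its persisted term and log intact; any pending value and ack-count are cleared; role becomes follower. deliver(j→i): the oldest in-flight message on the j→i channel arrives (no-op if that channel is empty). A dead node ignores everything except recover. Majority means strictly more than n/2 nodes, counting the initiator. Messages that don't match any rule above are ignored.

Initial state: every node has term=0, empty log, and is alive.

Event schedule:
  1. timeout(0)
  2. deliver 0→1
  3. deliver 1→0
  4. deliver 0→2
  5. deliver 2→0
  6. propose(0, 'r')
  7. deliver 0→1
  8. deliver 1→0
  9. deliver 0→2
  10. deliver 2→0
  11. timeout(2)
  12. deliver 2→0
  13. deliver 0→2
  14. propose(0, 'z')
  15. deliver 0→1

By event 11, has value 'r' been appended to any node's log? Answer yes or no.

1. timeout(0):  <0:cand t1 ->
2. deliver 0→1:  <1:foll t1 ->
3. deliver 1→0:  <0:lead t1 ->
4. deliver 0→2:  <2:foll t1 ->
5. deliver 2→0:  nop
6. propose(0,'r'):  <0:lead t1 r>
7. deliver 0→1:  <1:foll t1 r>
8. deliver 1→0:  nop
9. deliver 0→2:  <2:foll t1 r>
10. deliver 2→0:  nop
11. timeout(2):  <2:cand t2 r>

yes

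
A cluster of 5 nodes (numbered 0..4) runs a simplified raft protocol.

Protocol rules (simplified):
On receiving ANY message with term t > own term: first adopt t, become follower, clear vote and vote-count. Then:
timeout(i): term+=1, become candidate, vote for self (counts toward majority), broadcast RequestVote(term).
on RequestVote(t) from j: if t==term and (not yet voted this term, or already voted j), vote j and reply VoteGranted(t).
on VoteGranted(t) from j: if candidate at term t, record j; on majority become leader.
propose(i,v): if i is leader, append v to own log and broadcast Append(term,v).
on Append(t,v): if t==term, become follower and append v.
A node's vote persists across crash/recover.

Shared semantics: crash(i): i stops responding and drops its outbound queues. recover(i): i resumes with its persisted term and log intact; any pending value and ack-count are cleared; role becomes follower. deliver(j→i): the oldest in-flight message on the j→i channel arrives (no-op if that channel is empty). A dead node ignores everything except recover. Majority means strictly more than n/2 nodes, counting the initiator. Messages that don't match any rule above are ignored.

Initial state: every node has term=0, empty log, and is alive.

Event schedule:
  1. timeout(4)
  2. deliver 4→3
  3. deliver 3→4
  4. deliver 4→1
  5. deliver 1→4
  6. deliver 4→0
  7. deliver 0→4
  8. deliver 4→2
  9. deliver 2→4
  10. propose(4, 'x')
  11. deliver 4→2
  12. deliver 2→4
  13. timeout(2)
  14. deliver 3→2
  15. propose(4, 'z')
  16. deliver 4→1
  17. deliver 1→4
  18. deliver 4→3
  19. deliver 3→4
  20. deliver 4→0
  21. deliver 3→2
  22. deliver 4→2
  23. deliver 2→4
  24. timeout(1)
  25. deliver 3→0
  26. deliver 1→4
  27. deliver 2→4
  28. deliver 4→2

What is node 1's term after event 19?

1

step 1 timeout(4): 4={cand,t=1,log=-}
step 2 deliver 4→3: 3={foll,t=1,log=-}
step 3 deliver 3→4: —
step 4 deliver 4→1: 1={foll,t=1,log=-}
step 5 deliver 1→4: 4={lead,t=1,log=-}
step 6 deliver 4→0: 0={foll,t=1,log=-}
step 7 deliver 0→4: —
step 8 deliver 4→2: 2={foll,t=1,log=-}
step 9 deliver 2→4: —
step 10 propose(4,'x'): 4={lead,t=1,log=x}
step 11 deliver 4→2: 2={foll,t=1,log=x}
step 12 deliver 2→4: —
step 13 timeout(2): 2={cand,t=2,log=x}
step 14 deliver 3→2: —
step 15 propose(4,'z'): 4={lead,t=1,log=x,z}
step 16 deliver 4→1: 1={foll,t=1,log=x}
step 17 deliver 1→4: —
step 18 deliver 4→3: 3={foll,t=1,log=x}
step 19 deliver 3→4: —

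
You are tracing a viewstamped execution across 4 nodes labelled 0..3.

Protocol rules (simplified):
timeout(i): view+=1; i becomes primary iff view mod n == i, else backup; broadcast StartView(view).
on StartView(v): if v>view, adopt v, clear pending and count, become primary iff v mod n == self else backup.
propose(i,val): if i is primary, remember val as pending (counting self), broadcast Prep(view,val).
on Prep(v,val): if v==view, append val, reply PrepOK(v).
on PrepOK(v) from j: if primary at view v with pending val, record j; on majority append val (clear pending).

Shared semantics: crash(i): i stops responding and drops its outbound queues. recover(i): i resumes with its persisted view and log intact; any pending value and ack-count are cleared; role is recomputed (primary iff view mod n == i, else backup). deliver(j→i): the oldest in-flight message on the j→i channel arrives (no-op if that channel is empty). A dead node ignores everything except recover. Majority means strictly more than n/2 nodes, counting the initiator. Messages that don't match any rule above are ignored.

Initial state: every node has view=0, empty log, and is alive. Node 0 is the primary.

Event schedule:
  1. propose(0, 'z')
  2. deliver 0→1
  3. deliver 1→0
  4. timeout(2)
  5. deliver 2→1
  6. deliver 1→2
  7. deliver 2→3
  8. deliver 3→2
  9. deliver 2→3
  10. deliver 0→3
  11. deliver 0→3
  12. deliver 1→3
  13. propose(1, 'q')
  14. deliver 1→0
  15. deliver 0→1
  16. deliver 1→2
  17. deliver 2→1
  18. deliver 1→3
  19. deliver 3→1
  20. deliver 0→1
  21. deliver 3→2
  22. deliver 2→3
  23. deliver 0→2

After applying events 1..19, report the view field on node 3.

1. propose(0,'z'):  nop
2. deliver 0→1:  <1:back v0 z>
3. deliver 1→0:  nop
4. timeout(2):  <2:back v1 ->
5. deliver 2→1:  <1:prim v1 z>
6. deliver 1→2:  nop
7. deliver 2→3:  <3:back v1 ->
8. deliver 3→2:  nop
9. deliver 2→3:  nop
10. deliver 0→3:  nop
11. deliver 0→3:  nop
12. deliver 1→3:  nop
13. propose(1,'q'):  nop
14. deliver 1→0:  nop
15. deliver 0→1:  nop
16. deliver 1→2:  <2:back v1 q>
17. deliver 2→1:  nop
18. deliver 1→3:  <3:back v1 q>
19. deliver 3→1:  <1:prim v1 z,q>

1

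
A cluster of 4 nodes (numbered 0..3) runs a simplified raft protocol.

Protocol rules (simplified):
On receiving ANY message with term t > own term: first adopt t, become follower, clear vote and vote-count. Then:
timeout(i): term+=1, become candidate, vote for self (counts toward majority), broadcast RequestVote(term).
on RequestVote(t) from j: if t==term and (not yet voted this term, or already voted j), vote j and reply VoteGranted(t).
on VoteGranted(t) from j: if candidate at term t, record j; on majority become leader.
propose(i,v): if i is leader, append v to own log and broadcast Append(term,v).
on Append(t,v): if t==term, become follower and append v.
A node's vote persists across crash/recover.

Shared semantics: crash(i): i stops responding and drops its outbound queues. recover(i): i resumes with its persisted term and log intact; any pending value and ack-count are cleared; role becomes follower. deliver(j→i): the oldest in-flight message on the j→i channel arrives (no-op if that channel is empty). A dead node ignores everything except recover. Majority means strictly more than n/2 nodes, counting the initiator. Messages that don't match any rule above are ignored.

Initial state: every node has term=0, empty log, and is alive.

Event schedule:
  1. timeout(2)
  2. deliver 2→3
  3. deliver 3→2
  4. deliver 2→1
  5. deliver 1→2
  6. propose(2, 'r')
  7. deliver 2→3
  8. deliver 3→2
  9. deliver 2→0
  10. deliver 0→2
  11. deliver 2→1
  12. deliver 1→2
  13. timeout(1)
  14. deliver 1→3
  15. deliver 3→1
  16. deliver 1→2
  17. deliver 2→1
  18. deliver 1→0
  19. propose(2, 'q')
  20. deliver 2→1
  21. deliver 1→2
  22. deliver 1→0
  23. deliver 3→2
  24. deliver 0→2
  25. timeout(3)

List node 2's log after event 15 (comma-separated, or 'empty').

step 1 timeout(2): 2={cand,t=1,log=-}
step 2 deliver 2→3: 3={foll,t=1,log=-}
step 3 deliver 3→2: —
step 4 deliver 2→1: 1={foll,t=1,log=-}
step 5 deliver 1→2: 2={lead,t=1,log=-}
step 6 propose(2,'r'): 2={lead,t=1,log=r}
step 7 deliver 2→3: 3={foll,t=1,log=r}
step 8 deliver 3→2: —
step 9 deliver 2→0: 0={foll,t=1,log=-}
step 10 deliver 0→2: —
step 11 deliver 2→1: 1={foll,t=1,log=r}
step 12 deliver 1→2: —
step 13 timeout(1): 1={cand,t=2,log=r}
step 14 deliver 1→3: 3={foll,t=2,log=r}
step 15 deliver 3→1: —

r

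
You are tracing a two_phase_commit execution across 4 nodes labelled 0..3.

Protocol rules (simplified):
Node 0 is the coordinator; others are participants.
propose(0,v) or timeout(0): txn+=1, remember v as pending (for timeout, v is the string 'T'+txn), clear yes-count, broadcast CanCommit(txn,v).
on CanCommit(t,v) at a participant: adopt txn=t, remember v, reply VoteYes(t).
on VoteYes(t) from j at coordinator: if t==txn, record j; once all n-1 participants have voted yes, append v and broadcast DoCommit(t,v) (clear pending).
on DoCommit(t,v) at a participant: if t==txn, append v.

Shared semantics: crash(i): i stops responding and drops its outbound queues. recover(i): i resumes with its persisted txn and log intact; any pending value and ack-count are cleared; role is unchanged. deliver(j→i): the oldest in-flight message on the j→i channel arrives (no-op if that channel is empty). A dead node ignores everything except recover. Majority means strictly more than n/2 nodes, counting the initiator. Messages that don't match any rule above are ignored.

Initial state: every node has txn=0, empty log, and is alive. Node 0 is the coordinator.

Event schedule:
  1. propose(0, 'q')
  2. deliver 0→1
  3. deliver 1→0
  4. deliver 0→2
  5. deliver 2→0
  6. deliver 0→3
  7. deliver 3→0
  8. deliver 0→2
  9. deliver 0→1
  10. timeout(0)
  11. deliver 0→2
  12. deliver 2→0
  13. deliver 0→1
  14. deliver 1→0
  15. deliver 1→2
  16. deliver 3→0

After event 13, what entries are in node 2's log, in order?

step 1 propose(0,'q'): 0={coor,t=1,log=-}
step 2 deliver 0→1: 1={part,t=1,log=-}
step 3 deliver 1→0: —
step 4 deliver 0→2: 2={part,t=1,log=-}
step 5 deliver 2→0: —
step 6 deliver 0→3: 3={part,t=1,log=-}
step 7 deliver 3→0: 0={coor,t=1,log=q}
step 8 deliver 0→2: 2={part,t=1,log=q}
step 9 deliver 0→1: 1={part,t=1,log=q}
step 10 timeout(0): 0={coor,t=2,log=q}
step 11 deliver 0→2: 2={part,t=2,log=q}
step 12 deliver 2→0: —
step 13 deliver 0→1: 1={part,t=2,log=q}

q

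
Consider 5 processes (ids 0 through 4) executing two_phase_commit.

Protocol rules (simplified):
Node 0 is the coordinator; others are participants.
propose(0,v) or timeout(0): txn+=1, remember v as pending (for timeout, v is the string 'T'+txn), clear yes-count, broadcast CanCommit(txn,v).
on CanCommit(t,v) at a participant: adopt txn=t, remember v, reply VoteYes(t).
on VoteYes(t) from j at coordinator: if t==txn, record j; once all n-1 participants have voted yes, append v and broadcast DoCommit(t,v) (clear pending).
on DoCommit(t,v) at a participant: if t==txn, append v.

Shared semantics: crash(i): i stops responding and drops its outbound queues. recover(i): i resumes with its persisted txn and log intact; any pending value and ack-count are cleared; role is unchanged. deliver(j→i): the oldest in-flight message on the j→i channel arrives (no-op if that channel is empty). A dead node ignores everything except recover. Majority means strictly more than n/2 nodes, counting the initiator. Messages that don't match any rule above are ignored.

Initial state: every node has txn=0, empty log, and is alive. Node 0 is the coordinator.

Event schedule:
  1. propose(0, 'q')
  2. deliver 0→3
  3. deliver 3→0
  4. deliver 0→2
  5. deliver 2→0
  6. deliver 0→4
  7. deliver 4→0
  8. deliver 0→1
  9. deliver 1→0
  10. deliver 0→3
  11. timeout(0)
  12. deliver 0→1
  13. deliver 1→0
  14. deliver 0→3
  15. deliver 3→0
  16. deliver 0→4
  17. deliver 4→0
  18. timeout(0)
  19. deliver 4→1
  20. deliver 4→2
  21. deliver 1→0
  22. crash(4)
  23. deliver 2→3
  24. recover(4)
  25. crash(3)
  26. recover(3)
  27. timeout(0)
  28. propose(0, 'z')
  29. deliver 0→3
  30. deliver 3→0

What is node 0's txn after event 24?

1. propose(0,'q'):  <0:coor t1 ->
2. deliver 0→3:  <3:part t1 ->
3. deliver 3→0:  nop
4. deliver 0→2:  <2:part t1 ->
5. deliver 2→0:  nop
6. deliver 0→4:  <4:part t1 ->
7. deliver 4→0:  nop
8. deliver 0→1:  <1:part t1 ->
9. deliver 1→0:  <0:coor t1 q>
10. deliver 0→3:  <3:part t1 q>
11. timeout(0):  <0:coor t2 q>
12. deliver 0→1:  <1:part t1 q>
13. deliver 1→0:  nop
14. deliver 0→3:  <3:part t2 q>
15. deliver 3→0:  nop
16. deliver 0→4:  <4:part t1 q>
17. deliver 4→0:  nop
18. timeout(0):  <0:coor t3 q>
19. deliver 4→1:  nop
20. deliver 4→2:  nop
21. deliver 1→0:  nop
22. crash(4):  <4:✗part t1 q>
23. deliver 2→3:  nop
24. recover(4):  <4:part t1 q>

3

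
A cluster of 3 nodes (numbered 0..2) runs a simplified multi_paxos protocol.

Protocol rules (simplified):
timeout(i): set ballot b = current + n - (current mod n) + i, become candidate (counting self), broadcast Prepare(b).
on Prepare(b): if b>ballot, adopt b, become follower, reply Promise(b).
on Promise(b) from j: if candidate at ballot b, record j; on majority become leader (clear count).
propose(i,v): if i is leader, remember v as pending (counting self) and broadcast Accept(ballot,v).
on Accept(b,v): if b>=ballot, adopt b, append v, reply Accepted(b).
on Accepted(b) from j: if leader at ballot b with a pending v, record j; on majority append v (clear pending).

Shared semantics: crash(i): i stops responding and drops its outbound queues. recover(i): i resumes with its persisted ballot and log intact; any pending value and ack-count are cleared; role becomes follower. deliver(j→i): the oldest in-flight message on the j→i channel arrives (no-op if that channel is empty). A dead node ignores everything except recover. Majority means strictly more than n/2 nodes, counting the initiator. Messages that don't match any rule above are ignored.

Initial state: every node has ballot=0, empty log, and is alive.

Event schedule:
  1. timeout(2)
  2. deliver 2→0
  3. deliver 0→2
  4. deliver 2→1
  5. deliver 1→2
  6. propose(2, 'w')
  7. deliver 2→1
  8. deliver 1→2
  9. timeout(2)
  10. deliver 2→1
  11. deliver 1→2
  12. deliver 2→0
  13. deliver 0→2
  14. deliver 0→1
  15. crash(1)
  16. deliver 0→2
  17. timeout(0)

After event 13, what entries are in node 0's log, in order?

w

1. timeout(2):  <2:cand b5 ->
2. deliver 2→0:  <0:foll b5 ->
3. deliver 0→2:  <2:lead b5 ->
4. deliver 2→1:  <1:foll b5 ->
5. deliver 1→2:  nop
6. propose(2,'w'):  nop
7. deliver 2→1:  <1:foll b5 w>
8. deliver 1→2:  <2:lead b5 w>
9. timeout(2):  <2:cand b8 w>
10. deliver 2→1:  <1:foll b8 w>
11. deliver 1→2:  <2:lead b8 w>
12. deliver 2→0:  <0:foll b5 w>
13. deliver 0→2:  nop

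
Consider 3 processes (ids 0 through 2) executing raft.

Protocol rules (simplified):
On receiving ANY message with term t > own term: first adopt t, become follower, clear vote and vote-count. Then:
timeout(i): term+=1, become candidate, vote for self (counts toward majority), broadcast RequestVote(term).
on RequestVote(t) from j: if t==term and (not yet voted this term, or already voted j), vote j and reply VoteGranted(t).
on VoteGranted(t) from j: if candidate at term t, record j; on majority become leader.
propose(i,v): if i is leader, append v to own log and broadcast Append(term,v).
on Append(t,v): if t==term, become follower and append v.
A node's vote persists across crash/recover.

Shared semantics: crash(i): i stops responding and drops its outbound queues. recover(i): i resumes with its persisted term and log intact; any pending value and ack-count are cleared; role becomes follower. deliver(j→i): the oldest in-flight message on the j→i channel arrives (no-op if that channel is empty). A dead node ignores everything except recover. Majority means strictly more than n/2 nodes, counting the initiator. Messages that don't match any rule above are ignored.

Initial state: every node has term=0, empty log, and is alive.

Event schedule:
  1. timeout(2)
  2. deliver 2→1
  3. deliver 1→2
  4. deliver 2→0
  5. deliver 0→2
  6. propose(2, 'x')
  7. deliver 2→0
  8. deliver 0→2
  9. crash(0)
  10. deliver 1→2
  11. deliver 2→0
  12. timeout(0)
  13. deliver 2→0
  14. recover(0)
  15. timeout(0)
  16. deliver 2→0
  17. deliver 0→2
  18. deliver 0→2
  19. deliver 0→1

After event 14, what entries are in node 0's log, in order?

x

[1] timeout(2) → N2(cand t1 [-])
[2] deliver 2→1 → N1(foll t1 [-])
[3] deliver 1→2 → N2(lead t1 [-])
[4] deliver 2→0 → N0(foll t1 [-])
[5] deliver 0→2 → ∅
[6] propose(2,'x') → N2(lead t1 [x])
[7] deliver 2→0 → N0(foll t1 [x])
[8] deliver 0→2 → ∅
[9] crash(0) → N0(✗foll t1 [x])
[10] deliver 1→2 → ∅
[11] deliver 2→0 → ∅
[12] timeout(0) → ∅
[13] deliver 2→0 → ∅
[14] recover(0) → N0(foll t1 [x])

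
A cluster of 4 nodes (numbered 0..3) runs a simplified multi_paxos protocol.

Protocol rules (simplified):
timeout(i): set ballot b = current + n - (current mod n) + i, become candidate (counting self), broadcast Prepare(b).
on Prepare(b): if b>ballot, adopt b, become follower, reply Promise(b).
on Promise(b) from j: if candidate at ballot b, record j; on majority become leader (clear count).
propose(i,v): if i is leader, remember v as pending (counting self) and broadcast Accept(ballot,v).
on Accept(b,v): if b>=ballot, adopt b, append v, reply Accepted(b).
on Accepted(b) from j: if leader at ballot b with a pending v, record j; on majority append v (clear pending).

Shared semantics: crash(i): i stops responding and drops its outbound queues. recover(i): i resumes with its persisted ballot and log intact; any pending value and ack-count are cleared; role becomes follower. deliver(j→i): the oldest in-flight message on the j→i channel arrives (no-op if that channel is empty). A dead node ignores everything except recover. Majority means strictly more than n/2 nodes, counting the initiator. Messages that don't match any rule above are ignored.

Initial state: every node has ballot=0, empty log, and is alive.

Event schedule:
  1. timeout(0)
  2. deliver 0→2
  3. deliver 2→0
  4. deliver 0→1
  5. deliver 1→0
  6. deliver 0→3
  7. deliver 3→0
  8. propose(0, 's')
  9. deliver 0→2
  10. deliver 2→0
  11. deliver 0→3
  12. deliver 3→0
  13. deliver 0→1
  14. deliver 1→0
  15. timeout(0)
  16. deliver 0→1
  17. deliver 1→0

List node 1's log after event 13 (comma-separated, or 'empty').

s

1. timeout(0):  <0:cand b4 ->
2. deliver 0→2:  <2:foll b4 ->
3. deliver 2→0:  nop
4. deliver 0→1:  <1:foll b4 ->
5. deliver 1→0:  <0:lead b4 ->
6. deliver 0→3:  <3:foll b4 ->
7. deliver 3→0:  nop
8. propose(0,'s'):  nop
9. deliver 0→2:  <2:foll b4 s>
10. deliver 2→0:  nop
11. deliver 0→3:  <3:foll b4 s>
12. deliver 3→0:  <0:lead b4 s>
13. deliver 0→1:  <1:foll b4 s>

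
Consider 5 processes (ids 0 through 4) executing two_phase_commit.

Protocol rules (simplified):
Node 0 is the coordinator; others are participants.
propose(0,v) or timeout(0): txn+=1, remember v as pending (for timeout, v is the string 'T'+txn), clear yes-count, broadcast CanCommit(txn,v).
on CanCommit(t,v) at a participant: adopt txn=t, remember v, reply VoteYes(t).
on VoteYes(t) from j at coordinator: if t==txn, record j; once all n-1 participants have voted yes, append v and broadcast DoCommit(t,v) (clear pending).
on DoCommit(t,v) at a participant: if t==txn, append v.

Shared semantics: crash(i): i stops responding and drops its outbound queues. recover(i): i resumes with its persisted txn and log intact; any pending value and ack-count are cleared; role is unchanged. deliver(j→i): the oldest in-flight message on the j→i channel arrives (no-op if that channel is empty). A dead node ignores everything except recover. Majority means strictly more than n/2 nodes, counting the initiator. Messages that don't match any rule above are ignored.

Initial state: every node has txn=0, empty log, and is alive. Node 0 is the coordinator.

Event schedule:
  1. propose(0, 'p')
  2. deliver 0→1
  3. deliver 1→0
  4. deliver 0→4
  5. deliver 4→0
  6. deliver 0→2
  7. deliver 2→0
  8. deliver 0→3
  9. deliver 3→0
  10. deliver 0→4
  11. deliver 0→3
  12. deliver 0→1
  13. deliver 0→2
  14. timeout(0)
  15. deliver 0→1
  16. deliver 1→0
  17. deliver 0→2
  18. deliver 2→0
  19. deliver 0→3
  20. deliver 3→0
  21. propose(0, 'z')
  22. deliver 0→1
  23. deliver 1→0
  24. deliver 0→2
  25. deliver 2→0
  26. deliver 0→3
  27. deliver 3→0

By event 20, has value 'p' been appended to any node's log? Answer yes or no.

yes

[1] propose(0,'p') → N0(coor t1 [-])
[2] deliver 0→1 → N1(part t1 [-])
[3] deliver 1→0 → ∅
[4] deliver 0→4 → N4(part t1 [-])
[5] deliver 4→0 → ∅
[6] deliver 0→2 → N2(part t1 [-])
[7] deliver 2→0 → ∅
[8] deliver 0→3 → N3(part t1 [-])
[9] deliver 3→0 → N0(coor t1 [p])
[10] deliver 0→4 → N4(part t1 [p])
[11] deliver 0→3 → N3(part t1 [p])
[12] deliver 0→1 → N1(part t1 [p])
[13] deliver 0→2 → N2(part t1 [p])
[14] timeout(0) → N0(coor t2 [p])
[15] deliver 0→1 → N1(part t2 [p])
[16] deliver 1→0 → ∅
[17] deliver 0→2 → N2(part t2 [p])
[18] deliver 2→0 → ∅
[19] deliver 0→3 → N3(part t2 [p])
[20] deliver 3→0 → ∅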